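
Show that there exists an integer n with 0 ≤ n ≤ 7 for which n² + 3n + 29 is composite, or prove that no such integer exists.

At n = 1: 1² + 3·1 + 29 = 33 = 3·11, which is composite.

n = 1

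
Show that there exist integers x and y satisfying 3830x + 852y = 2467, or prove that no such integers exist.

Both 3830 and 852 are divisible by gcd(3830, 852) = 2, hence so is any combination 3830x + 852y.
But 2467 is not a multiple of 2 (it leaves remainder 1).
Hence no integers x, y satisfy the equation.

No, no such integers exist.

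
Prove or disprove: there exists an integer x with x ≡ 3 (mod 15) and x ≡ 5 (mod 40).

No, no such integer exists.

Both moduli are multiples of 5 = gcd(15, 40), so any solution would satisfy x ≡ 3 and x ≡ 5 modulo 5 simultaneously.
But 3 mod 5 = 3 while 5 mod 5 = 0, a contradiction.
Hence the system has no solution.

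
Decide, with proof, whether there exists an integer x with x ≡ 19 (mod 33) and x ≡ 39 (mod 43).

Since 33 and 43 share no common factor, CRT says the pair of congruences has a solution (unique mod 1419).
Write x = 19 + 33t and require 19 + 33t ≡ 39 (mod 43), i.e. 33t ≡ 20 (mod 43).
Note 33·30 = 990 ≡ 1 (mod 43) (as 990 − 1 = 23·43), so 33⁻¹ ≡ 30.
Therefore t ≡ 30·20 = 600 ≡ 41 (mod 43).
Taking t = 41 gives x = 19 + 33·41 = 1372.
Check: 1372 mod 33 = 19, 1372 mod 43 = 39. ✓

x = 1372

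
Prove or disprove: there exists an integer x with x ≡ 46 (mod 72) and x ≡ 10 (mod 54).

The moduli are not coprime: gcd(72, 54) = 18. Compatibility requires 18 ∣ (10 − 46) = -36, which holds, so solutions exist.
The integers ≡ 46 (mod 72) are 46, 118, …; their remainders mod 54 are 46, 10, so x = 118 is the first that is ≡ 10 (mod 54).
Check: 118 mod 72 = 46, 118 mod 54 = 10. ✓

x = 118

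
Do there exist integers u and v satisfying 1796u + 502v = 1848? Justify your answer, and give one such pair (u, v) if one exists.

u = 86, v = -304

gcd(1796, 502) = 2, and 2 divides 1848, so integer solutions exist.
Dividing through by 2 reduces the equation to 898u + 251v = 924.
Dividing repeatedly: 898 = 3·251 + 145, 251 = 1·145 + 106, 145 = 1·106 + 39, 106 = 2·39 + 28, 39 = 1·28 + 11, 28 = 2·11 + 6, 11 = 1·6 + 5, 6 = 1·5 + 1, 5 = 5·1 + 0.
Working back up the chain: 1 = 6 − 1·5 = 6 − (11 − 1·6) = −11 + 2·6 = −11 + 2·(28 − 2·11) = 2·28 − 5·11 = 2·28 − 5·(39 − 1·28) = −5·39 + 7·28 = −5·39 + 7·(106 − 2·39) = 7·106 − 19·39 = 7·106 − 19·(145 − 1·106) = −19·145 + 26·106 = −19·145 + 26·(251 − 1·145) = 26·251 − 45·145 = 26·251 − 45·(898 − 3·251) = −45·898 + 161·251. So 898·(-45) + 251·161 = 1.
Scaling by 924 gives the particular solution (u, v) = (-41580, 148764).
The general solution is u = -41580 + 251k, v = 148764 − 898k; taking k = 166 gives the smaller pair u = 86, v = -304.
Check: 1796·86 + 502·(-304) = 154456 − 152608 = 1848. ✓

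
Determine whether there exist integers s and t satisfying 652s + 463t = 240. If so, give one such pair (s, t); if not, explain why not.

s = 185, t = -260

652 and 463 are coprime, so 652s + 463t ranges over all of ℤ.
Euclidean algorithm: 652 = 1·463 + 189, 463 = 2·189 + 85, 189 = 2·85 + 19, 85 = 4·19 + 9, 19 = 2·9 + 1, 9 = 9·1 + 0.
Back-substituting, 1 = 19 − 2·9 = 19 − 2·(85 − 4·19) = −2·85 + 9·19 = −2·85 + 9·(189 − 2·85) = 9·189 − 20·85 = 9·189 − 20·(463 − 2·189) = −20·463 + 49·189 = −20·463 + 49·(652 − 1·463) = 49·652 − 69·463; that is, 652·49 + 463·(-69) = 1.
Scaling by 240 gives the particular solution (s, t) = (11760, -16560).
The general solution is s = 11760 + 463k, t = -16560 − 652k; taking k = -25 gives the smaller pair s = 185, t = -260.
Indeed 652·185 + 463·(-260) = 120620 − 120380 = 240.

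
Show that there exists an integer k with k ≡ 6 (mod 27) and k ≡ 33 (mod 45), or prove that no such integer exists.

The moduli are not coprime: gcd(27, 45) = 9. Compatibility requires 9 ∣ (33 − 6) = 27, which holds, so solutions exist.
List candidates k ≡ 6 (mod 27): 6, 33. Modulo 45 these are 6, 33; 33 gives 33 as required.
Indeed 33 ≡ 6 (mod 27) and 33 ≡ 33 (mod 45).

k = 33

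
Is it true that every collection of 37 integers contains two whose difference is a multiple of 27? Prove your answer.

Yes.

Partition the integers by their residue mod 27; there are 27 classes.
With 37 integers and only 27 classes, the pigeonhole principle forces two of them, say a and b, into the same class.
Their difference a − b is then a multiple of 27.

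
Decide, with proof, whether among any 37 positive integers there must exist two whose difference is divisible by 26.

True.

There are exactly 26 possible remainders on division by 26.
With 37 integers and only 26 classes, the pigeonhole principle forces two of them, say a and b, into the same class.
Then a ≡ b (mod 26), i.e. 26 ∣ (a − b).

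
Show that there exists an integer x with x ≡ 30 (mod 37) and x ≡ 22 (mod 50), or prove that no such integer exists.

x = 622

gcd(37, 50) = 1, so the Chinese Remainder Theorem guarantees exactly one residue class mod 1850 satisfying both.
Any solution of the first congruence is x = 30 + 37t; substituting into the second, 37t ≡ 22 − 30 ≡ 42 (mod 50).
To invert 37 modulo 50: 50 = 1·37 + 13, 37 = 2·13 + 11, 13 = 1·11 + 2, 11 = 5·2 + 1, 2 = 2·1 + 0, and unwinding, 1 = 11 − 5·2 = 11 − 5·(13 − 1·11) = −5·13 + 6·11 = −5·13 + 6·(37 − 2·13) = 6·37 − 17·13 = 6·37 − 17·(50 − 1·37) = −17·50 + 23·37. Thus 37⁻¹ ≡ 23 (mod 50).
Therefore t ≡ 23·42 = 966 ≡ 16 (mod 50).
With t = 16: x = 30 + 37·16 = 622.
Verify: 622 = 16·37 + 30 and 622 = 12·50 + 22. ✓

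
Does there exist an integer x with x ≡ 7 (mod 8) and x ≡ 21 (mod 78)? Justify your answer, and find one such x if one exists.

x = 255

The moduli are not coprime: gcd(8, 78) = 2. Compatibility requires 2 ∣ (21 − 7) = 14, which holds, so solutions exist.
Put x = 7 + 8t, so we need 8t ≡ 14 (mod 78), equivalently (divide by 2) 4t ≡ 7 (mod 39).
Invert 4 mod 39 by the Euclidean algorithm: 39 = 9·4 + 3, 4 = 1·3 + 1, 3 = 3·1 + 0; back-substituting, 1 = 4 − 1·3 = 4 − (39 − 9·4) = −39 + 10·4. Hence 4·10 ≡ 1, so 4⁻¹ ≡ 10 (mod 39).
Multiplying by 10: t ≡ 10·7 = 70 ≡ 31 (mod 39).
Then x = 7 + 8·31 = 255.
Check: 255 mod 8 = 7, 255 mod 78 = 21. ✓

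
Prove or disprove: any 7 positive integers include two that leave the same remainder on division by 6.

Each integer lies in one of the 6 residue classes modulo 6.
Since 7 > 6, two of the 7 integers must share a residue class by the pigeonhole principle; call them a and b.
So a and b have equal remainders mod 6, which is exactly what was to be shown.

Yes.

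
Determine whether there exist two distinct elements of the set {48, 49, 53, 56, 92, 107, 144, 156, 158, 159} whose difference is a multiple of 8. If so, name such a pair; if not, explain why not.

The pair (48, 56) works.

Both 48 and 56 leave remainder 0 on division by 8; their difference 8 = 1·8 is a multiple of 8.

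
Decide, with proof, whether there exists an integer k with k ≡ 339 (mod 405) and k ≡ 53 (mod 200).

Reduce both congruences modulo 5, which divides 405 and 200: they say k ≡ 339 (mod 5) and k ≡ 53 (mod 5).
However 339 ≡ 4 and 53 ≡ 3 (mod 5), and 4 ≠ 3.
Therefore no such k exists.

No such integer exists.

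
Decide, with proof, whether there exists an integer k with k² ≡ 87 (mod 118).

k = 21

Take k = 21. Then 21² = 441 = 3·118 + 87, so 21² ≡ 87 (mod 118).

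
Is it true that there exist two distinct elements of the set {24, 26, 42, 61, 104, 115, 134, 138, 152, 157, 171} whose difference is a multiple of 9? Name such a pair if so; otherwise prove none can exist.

Both 24 and 42 leave remainder 6 on division by 9; their difference 18 = 2·9 is a multiple of 9.

The pair (24, 42) works.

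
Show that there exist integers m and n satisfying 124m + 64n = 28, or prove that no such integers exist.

Since gcd(124, 64) = 4 and 28 = 4·7, Bézout's identity guarantees a solution.
Dividing through by 4 reduces the equation to 31m + 16n = 7.
Euclidean algorithm: 31 = 1·16 + 15, 16 = 1·15 + 1, 15 = 15·1 + 0.
Back-substituting, 1 = 16 − 1·15 = 16 − (31 − 1·16) = −31 + 2·16; that is, 31·(-1) + 16·2 = 1.
Scaling by 7 gives the particular solution (m, n) = (-7, 14).
Shifting by a multiple of (16, −31) keeps it a solution: m = -7 + 1·16 = 9, n = 14 − 1·31 = -17.
Indeed 124·9 + 64·(-17) = 1116 − 1088 = 28.

m = 9, n = -17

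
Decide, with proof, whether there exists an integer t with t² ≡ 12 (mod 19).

There is no such integer.

Squares mod 19 repeat after t = 9 (as (−t)² = t²); for t = 0..9 they are 0, 1, 4, 9, 16, 6, 17, 11, 7, 5.
The set of squares mod 19 is therefore {0, 1, 4, 5, 6, 7, 9, 11, 16, 17}, which does not contain 12.
Therefore t² ≡ 12 (mod 19) has no solution.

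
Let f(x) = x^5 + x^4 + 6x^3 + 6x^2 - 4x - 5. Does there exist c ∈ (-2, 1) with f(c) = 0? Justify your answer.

Yes, f has a root in the interval.

f(-2) = -37 and f(1) = 5, which have opposite signs.
f is continuous everywhere (it is a polynomial), in particular on [-2, 1].
By the Intermediate Value Theorem f must vanish at some point of (-2, 1).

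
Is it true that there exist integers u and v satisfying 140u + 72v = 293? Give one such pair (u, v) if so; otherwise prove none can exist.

There are no such integers.

gcd(140, 72) = 4, so every integer of the form 140u + 72v is a multiple of 4.
But 293 is not a multiple of 4 (it leaves remainder 1).
So the equation is unsolvable over ℤ.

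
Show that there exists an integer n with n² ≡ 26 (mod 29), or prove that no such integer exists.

29 is prime, so by Euler's criterion 26 is a square mod 29 iff 26^((29−1)/2) = 26^14 ≡ 1 (mod 29).
Squaring successively (mod 29): 26^2 = 676 ≡ 9; 26^4 ≡ 9² = 81 ≡ 23; 26^8 ≡ 23² = 529 ≡ 7.
Since 14 = 8 + 4 + 2, 26^14 ≡ 7 · 23 · 9; multiplying out mod 29: 7·23 = 161 ≡ 16, then 16·9 = 144 ≡ 28. Thus 26^14 ≡ 28 ≡ −1 (mod 29).
By Euler's criterion 26 is a quadratic non-residue mod 29: no n satisfies n² ≡ 26 (mod 29).

No, no such integer exists.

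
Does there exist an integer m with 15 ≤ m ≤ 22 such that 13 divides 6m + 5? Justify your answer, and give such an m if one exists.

No such integer m in that range exists.

For m = 15, 16, …, 22 the values of 6m + 5 modulo 13 are 4, 10, 3, 9, 2, 8, 1, 7 respectively.
The residue 0 does not occur, so no m in [15, 22] makes 6m + 5 a multiple of 13.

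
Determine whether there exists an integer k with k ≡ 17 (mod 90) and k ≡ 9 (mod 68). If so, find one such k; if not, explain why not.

k = 1097

gcd(90, 68) = 2. A simultaneous solution exists iff 17 ≡ 9 (mod 2); here 17 mod 2 = 1 = 9 mod 2, so it does.
Write k = 17 + 90t. Then 90t ≡ 9 − 17 ≡ 60 (mod 68); dividing through by 2 gives 45t ≡ 30 (mod 34).
45 ≡ 11 (mod 34), so this reads 11t ≡ 30 (mod 34). Note 11·31 = 341 ≡ 1 (mod 34) (as 341 − 1 = 10·34), so 11⁻¹ ≡ 31.
Multiplying by 31: t ≡ 31·30 = 930 ≡ 12 (mod 34).
Then k = 17 + 90·12 = 1097.
Check: 1097 mod 90 = 17, 1097 mod 68 = 9. ✓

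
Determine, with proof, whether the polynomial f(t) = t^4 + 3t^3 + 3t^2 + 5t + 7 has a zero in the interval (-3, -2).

No such root exists.

f(-3) = 19 and f(-2) = 1, both positive, so a sign-change argument is unavailable; we show f keeps this sign on the whole interval.
Shift to the endpoint -2: with t = -2 − u (0 < u < 1), one computes f(-2 − u) = u^4 + 5u^3 + 9u^2 + 3u + 1.
The nonzero coefficients here are all positive, so for u > 0 every term is positive (or zero), and the constant term 1 is strictly positive.
Therefore f(t) > 0 throughout (-3, -2), and f has no zero there.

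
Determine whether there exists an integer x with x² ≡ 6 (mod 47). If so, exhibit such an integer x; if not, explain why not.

x = 10

Take x = 10. Then 10² = 100 = 2·47 + 6, so 10² ≡ 6 (mod 47).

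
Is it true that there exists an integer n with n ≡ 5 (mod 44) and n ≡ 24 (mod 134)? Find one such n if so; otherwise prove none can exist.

Reduce both congruences modulo 2, which divides 44 and 134: they say n ≡ 5 (mod 2) and n ≡ 24 (mod 2).
But 5 mod 2 = 1 while 24 mod 2 = 0, a contradiction.
Hence the system has no solution.

There is no such integer.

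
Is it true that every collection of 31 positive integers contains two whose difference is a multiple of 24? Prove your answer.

Yes, this is always true.

Each integer lies in one of the 24 residue classes modulo 24.
With 31 integers and only 24 classes, the pigeonhole principle forces two of them, say a and b, into the same class.
Then a ≡ b (mod 24), i.e. 24 ∣ (a − b).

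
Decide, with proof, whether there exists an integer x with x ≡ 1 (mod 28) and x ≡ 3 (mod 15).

x = 393

The moduli 28 and 15 are coprime, so by the Chinese Remainder Theorem a unique solution modulo 420 exists.
Any solution of the first congruence is x = 1 + 28t; substituting into the second, 28t ≡ 3 − 1 ≡ 2 (mod 15).
28 ≡ 13 (mod 15), so this reads 13t ≡ 2 (mod 15). To invert 13 modulo 15: 15 = 1·13 + 2, 13 = 6·2 + 1, 2 = 2·1 + 0, and unwinding, 1 = 13 − 6·2 = 13 − 6·(15 − 1·13) = −6·15 + 7·13. Thus 13⁻¹ ≡ 7 (mod 15).
Therefore t ≡ 7·2 = 14 (mod 15).
Taking t = 14 gives x = 1 + 28·14 = 393.
Check: 393 mod 28 = 1, 393 mod 15 = 3. ✓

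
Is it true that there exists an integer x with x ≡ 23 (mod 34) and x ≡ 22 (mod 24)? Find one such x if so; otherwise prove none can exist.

No, no such integer exists.

Reduce both congruences modulo 2, which divides 34 and 24: they say x ≡ 23 (mod 2) and x ≡ 22 (mod 2).
These are incompatible: 23 − 22 = 1 is not divisible by 2.
Therefore no such x exists.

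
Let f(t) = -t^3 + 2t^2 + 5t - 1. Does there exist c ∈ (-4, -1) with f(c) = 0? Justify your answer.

Yes, such a c exists.

f(-4) = 75 and f(-1) = -3, which have opposite signs.
f is continuous everywhere (it is a polynomial), in particular on [-4, -1].
So by the Intermediate Value Theorem there is a c strictly between -4 and -1 with f(c) = 0.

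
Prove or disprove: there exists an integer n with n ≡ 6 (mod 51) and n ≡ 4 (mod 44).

Since 51 and 44 share no common factor, CRT says the pair of congruences has a solution (unique mod 2244).
Any solution of the first congruence is n = 6 + 51t; substituting into the second, 51t ≡ 4 − 6 ≡ 42 (mod 44).
51 ≡ 7 (mod 44), so this reads 7t ≡ 42 (mod 44). Invert 7 mod 44 by the Euclidean algorithm: 44 = 6·7 + 2, 7 = 3·2 + 1, 2 = 2·1 + 0; back-substituting, 1 = 7 − 3·2 = 7 − 3·(44 − 6·7) = −3·44 + 19·7. Hence 7·19 ≡ 1, so 7⁻¹ ≡ 19 (mod 44).
Therefore t ≡ 19·42 = 798 ≡ 6 (mod 44).
Taking t = 6 gives n = 6 + 51·6 = 312.
Verify: 312 = 6·51 + 6 and 312 = 7·44 + 4. ✓

n = 312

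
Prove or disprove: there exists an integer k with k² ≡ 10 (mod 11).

Since (11 − k)² ≡ k² (mod 11), it suffices to square k = 0, 1, …, 5: the residues are 0, 1, 4, 9, 5, 3.
So the quadratic residues mod 11 are {0, 1, 3, 4, 5, 9}, and 10 is not among them.
Hence no integer k has k² ≡ 10 (mod 11).

There is no such integer.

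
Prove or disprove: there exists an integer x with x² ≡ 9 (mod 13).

x = 3

Take x = 3. Then 3² = 9, and since 0 ≤ 9 < 13 this is already reduced: 3² ≡ 9 (mod 13).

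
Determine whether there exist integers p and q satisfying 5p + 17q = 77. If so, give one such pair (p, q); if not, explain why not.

p = 12, q = 1

Since gcd(5, 17) = 1, every integer is an integer combination of 5 and 17.
Run the Euclidean algorithm on 17 and 5: 17 = 3·5 + 2, 5 = 2·2 + 1, 2 = 2·1 + 0.
Back-substituting, 1 = 5 − 2·2 = 5 − 2·(17 − 3·5) = −2·17 + 7·5; that is, 5·7 + 17·(-2) = 1.
Multiplying through by 77: p = 7·77 = 539, q = (-2)·77 = -154 is a solution.
Shifting by a multiple of (17, −5) keeps it a solution: p = 539 − 31·17 = 12, q = -154 + 31·5 = 1.
Indeed 5·12 + 17·1 = 60 + 17 = 77.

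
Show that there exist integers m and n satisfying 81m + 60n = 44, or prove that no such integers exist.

There are no such integers.

Any value of 81m + 60n is a multiple of gcd(81, 60) = 3.
However 44 leaves remainder 2 on division by 3.
Hence no integers m, n satisfy the equation.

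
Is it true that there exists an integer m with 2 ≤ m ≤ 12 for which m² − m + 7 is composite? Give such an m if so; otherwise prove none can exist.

m = 5

At m = 5: 5² − 5 + 7 = 27 = 3·9, which is composite.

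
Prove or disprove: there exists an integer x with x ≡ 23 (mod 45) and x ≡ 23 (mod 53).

x = 23

The moduli 45 and 53 are coprime, so by the Chinese Remainder Theorem a unique solution modulo 2385 exists.
Any solution of the first congruence is x = 23 + 45t; substituting into the second, 45t ≡ 23 − 23 ≡ 0 (mod 53).
t = 0 satisfies this.
Taking t = 0 gives x = 23 + 45·0 = 23.
Check: 23 mod 45 = 23, 23 mod 53 = 23. ✓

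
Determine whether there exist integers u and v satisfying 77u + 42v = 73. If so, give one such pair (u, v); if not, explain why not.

Both 77 and 42 are divisible by gcd(77, 42) = 7, hence so is any combination 77u + 42v.
But 73 = 7·10 + 3, so 7 ∤ 73.
Therefore 77u + 42v = 73 has no solution in integers.

No, no such integers exist.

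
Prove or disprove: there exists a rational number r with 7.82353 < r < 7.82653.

Look for a denominator N such that an integer falls strictly between N·7.82353 and N·7.82653. N = 23 works: 23·7.82353 = 179.94119 < 180 < 180.01019 = 23·7.82653.
Hence 180/23 is a rational number with 7.82353 < 180/23 < 7.82653.

r = 180/23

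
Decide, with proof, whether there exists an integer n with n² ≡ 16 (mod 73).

Take n = 69. Then 69² = 4761 = 65·73 + 16, so 69² ≡ 16 (mod 73).

n = 69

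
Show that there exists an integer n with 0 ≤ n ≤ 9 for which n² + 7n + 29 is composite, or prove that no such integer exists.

No such integer n in that range exists.

The values for n = 0, 1, …, 9 are 29, 37, 47, 59, 73, 89, 107, 127, 149, 173, and each of these is prime.
So no value in the range makes the expression composite.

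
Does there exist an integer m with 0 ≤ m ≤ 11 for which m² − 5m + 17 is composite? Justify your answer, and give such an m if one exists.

The values for m = 0, 1, …, 11 are 17, 13, 11, 11, 13, 17, 23, 31, 41, 53, 67, 83, and each of these is prime.
So no value in the range makes the expression composite.

There is no such integer m in that range.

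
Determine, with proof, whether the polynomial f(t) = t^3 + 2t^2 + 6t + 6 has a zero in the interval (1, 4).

No such root exists.

f(1) = 15 and f(4) = 126, both positive.
The derivative f'(t) = 3t^2 + 4t + 6 is a quadratic with discriminant 4² − 4·3·6 = -56 < 0; it never vanishes, so it is always positive (sign of the leading coefficient).
Hence f is strictly increasing on ℝ, and in particular on [1, 4]. A strictly monotone function with same-sign endpoint values stays positive on the whole interval, so f has no zero in (1, 4).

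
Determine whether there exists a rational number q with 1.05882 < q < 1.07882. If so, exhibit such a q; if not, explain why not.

Scale by 13: the interval becomes (13.76466, 14.02466), which contains the integer 14.
Hence 14/13 is a rational number with 1.05882 < 14/13 < 1.07882.

q = 14/13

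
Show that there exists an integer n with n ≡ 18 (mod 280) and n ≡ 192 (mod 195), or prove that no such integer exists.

No such integer exists.

gcd(280, 195) = 5. If n ≡ 18 (mod 280) and n ≡ 192 (mod 195), then n ≡ 18 (mod 5) and n ≡ 192 (mod 5).
These are incompatible: 18 − 192 = -174 is not divisible by 5.
Hence the system has no solution.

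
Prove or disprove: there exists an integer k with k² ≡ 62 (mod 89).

Apply Euler's criterion with the prime 89: 62 is a quadratic residue iff 62^44 ≡ 1 (mod 89), and a non-residue iff it is ≡ −1.
Repeated squaring mod 89: 62^2 = 3844 ≡ 17; 62^4 ≡ 17² = 289 ≡ 22; 62^8 ≡ 22² = 484 ≡ 39; 62^16 ≡ 39² = 1521 ≡ 8; 62^32 ≡ 8² = 64 ≡ 64.
Since 44 = 32 + 8 + 4, 62^44 ≡ 64 · 39 · 22; multiplying out mod 89: 64·39 = 2496 ≡ 4, then 4·22 = 88 ≡ 88. Thus 62^44 ≡ 88 ≡ −1 (mod 89).
By Euler's criterion 62 is a quadratic non-residue mod 89: no k satisfies k² ≡ 62 (mod 89).

There is no such integer.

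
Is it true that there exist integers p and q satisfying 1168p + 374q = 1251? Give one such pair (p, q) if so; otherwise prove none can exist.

No such integers exist.

Any value of 1168p + 374q is a multiple of gcd(1168, 374) = 2.
But 1251 is not a multiple of 2 (it leaves remainder 1).
Hence no integers p, q satisfy the equation.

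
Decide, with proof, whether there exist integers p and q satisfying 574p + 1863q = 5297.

p = 1856, q = -569

574 and 1863 are coprime, so 574p + 1863q ranges over all of ℤ.
Dividing repeatedly: 1863 = 3·574 + 141, 574 = 4·141 + 10, 141 = 14·10 + 1, 10 = 10·1 + 0.
Back-substituting, 1 = 141 − 14·10 = 141 − 14·(574 − 4·141) = −14·574 + 57·141 = −14·574 + 57·(1863 − 3·574) = 57·1863 − 185·574; that is, 574·(-185) + 1863·57 = 1.
Multiplying through by 5297: p = (-185)·5297 = -979945, q = 57·5297 = 301929 is a solution.
The general solution is p = -979945 + 1863k, q = 301929 − 574k; taking k = 527 gives the smaller pair p = 1856, q = -569.
Indeed 574·1856 + 1863·(-569) = 1065344 − 1060047 = 5297.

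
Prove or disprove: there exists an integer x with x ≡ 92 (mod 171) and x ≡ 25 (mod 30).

Reduce both congruences modulo 3, which divides 171 and 30: they say x ≡ 92 (mod 3) and x ≡ 25 (mod 3).
But 92 mod 3 = 2 while 25 mod 3 = 1, a contradiction.
Hence the system has no solution.

There is no such integer.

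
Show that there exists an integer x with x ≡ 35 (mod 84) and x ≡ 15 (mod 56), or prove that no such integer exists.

No such integer exists.

Reduce both congruences modulo 28, which divides 84 and 56: they say x ≡ 35 (mod 28) and x ≡ 15 (mod 28).
However 35 ≡ 7 and 15 ≡ 15 (mod 28), and 7 ≠ 15.
Therefore no such x exists.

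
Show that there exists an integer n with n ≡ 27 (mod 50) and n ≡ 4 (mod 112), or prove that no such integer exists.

There is no such integer.

Both moduli are multiples of 2 = gcd(50, 112), so any solution would satisfy n ≡ 27 and n ≡ 4 modulo 2 simultaneously.
But 27 mod 2 = 1 while 4 mod 2 = 0, a contradiction.
Hence the system has no solution.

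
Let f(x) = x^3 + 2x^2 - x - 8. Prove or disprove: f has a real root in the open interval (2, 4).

f has no root in that interval.

f(2) = 6 and f(4) = 84, both positive, so a sign-change argument is unavailable; we show f keeps this sign on the whole interval.
Shift to the endpoint 2: with x = 2 + u (0 < u < 2), one computes f(2 + u) = u^3 + 8u^2 + 19u + 6.
All 4 nonzero coefficients of this polynomial in u are positive; hence for u > 0 the value is a sum of positive terms (the constant 6 among them).
Therefore f(x) > 0 throughout (2, 4), and f has no zero there.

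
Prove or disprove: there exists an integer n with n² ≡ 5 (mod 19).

n = 10 works: 10² = 100, and 100 − 5 = 95 = 5·19.

n = 10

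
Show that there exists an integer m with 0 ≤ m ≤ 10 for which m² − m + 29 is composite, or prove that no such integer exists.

m = 5

At m = 5: 5² − 5 + 29 = 49 = 7·7, which is composite.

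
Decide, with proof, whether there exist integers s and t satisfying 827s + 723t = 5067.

s = 153, t = -168

827 and 723 are coprime, so 827s + 723t ranges over all of ℤ.
Dividing repeatedly: 827 = 1·723 + 104, 723 = 6·104 + 99, 104 = 1·99 + 5, 99 = 19·5 + 4, 5 = 1·4 + 1, 4 = 4·1 + 0.
Back-substituting, 1 = 5 − 1·4 = 5 − (99 − 19·5) = −99 + 20·5 = −99 + 20·(104 − 1·99) = 20·104 − 21·99 = 20·104 − 21·(723 − 6·104) = −21·723 + 146·104 = −21·723 + 146·(827 − 1·723) = 146·827 − 167·723; that is, 827·146 + 723·(-167) = 1.
Times 5067: 827·739782 + 723·(-846189) = 5067, so (739782, -846189) solves it.
Subtracting 1023·723 from s and adding 1023·827 to t gives the tidier solution (153, -168).
Indeed 827·153 + 723·(-168) = 126531 − 121464 = 5067.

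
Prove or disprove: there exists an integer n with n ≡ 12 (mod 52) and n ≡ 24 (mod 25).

gcd(52, 25) = 1, so the Chinese Remainder Theorem guarantees exactly one residue class mod 1300 satisfying both.
Any solution of the first congruence is n = 12 + 52t; substituting into the second, 52t ≡ 24 − 12 ≡ 12 (mod 25).
52 ≡ 2 (mod 25), so this reads 2t ≡ 12 (mod 25). To invert 2 modulo 25: 25 = 12·2 + 1, 2 = 2·1 + 0, and unwinding, 1 = 25 − 12·2. Thus 2⁻¹ ≡ -12 ≡ 13 (mod 25).
Multiplying by 13: t ≡ 13·12 = 156 ≡ 6 (mod 25).
Taking t = 6 gives n = 12 + 52·6 = 324.
Verify: 324 = 6·52 + 12 and 324 = 12·25 + 24. ✓

n = 324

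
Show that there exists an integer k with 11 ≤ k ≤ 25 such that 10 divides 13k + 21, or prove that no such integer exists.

k = 13

For k = 11, 12 the values 164, 177 are not multiples of 10. k = 13 works, since 13·13 + 21 = 190 = 19·10.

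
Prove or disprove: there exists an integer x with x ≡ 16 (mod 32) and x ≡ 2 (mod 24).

Both moduli are multiples of 8 = gcd(32, 24), so any solution would satisfy x ≡ 16 and x ≡ 2 modulo 8 simultaneously.
But 16 mod 8 = 0 while 2 mod 8 = 2, a contradiction.
Hence the system has no solution.

No such integer exists.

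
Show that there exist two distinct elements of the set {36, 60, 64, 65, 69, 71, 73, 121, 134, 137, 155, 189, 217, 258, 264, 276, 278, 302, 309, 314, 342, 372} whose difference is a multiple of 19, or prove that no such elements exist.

Reduce each element mod 19: 36↦17, 60↦3, 64↦7, 65↦8, 69↦12, 71↦14, 73↦16, 121↦7, 134↦1, 137↦4, 155↦3, 189↦18, 217↦8, 258↦11, 264↦17, 276↦10, 278↦12, 302↦17, 309↦5, 314↦10, 342↦0, 372↦11. The residue 17 repeats (at 36 and 264), and 264 − 36 = 228 = 12·19.

Yes: 36 and 264.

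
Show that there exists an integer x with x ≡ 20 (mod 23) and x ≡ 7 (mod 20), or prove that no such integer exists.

x = 227

gcd(23, 20) = 1, so the Chinese Remainder Theorem guarantees exactly one residue class mod 460 satisfying both.
Write x = 20 + 23t and require 20 + 23t ≡ 7 (mod 20), i.e. 23t ≡ 7 (mod 20).
23 ≡ 3 (mod 20), so this reads 3t ≡ 7 (mod 20). To invert 3 modulo 20: 20 = 6·3 + 2, 3 = 1·2 + 1, 2 = 2·1 + 0, and unwinding, 1 = 3 − 1·2 = 3 − (20 − 6·3) = −20 + 7·3. Thus 3⁻¹ ≡ 7 (mod 20).
Multiplying by 7: t ≡ 7·7 = 49 ≡ 9 (mod 20).
With t = 9: x = 20 + 23·9 = 227.
Check: 227 mod 23 = 20, 227 mod 20 = 7. ✓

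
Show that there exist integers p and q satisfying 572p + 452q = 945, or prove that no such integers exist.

No, no such integers exist.

Any value of 572p + 452q is a multiple of gcd(572, 452) = 4.
However 945 leaves remainder 1 on division by 4.
Therefore 572p + 452q = 945 has no solution in integers.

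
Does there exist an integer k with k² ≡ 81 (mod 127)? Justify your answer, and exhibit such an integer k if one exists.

Take k = 9. Then 9² = 81, and since 0 ≤ 81 < 127 this is already reduced: 9² ≡ 81 (mod 127).

k = 9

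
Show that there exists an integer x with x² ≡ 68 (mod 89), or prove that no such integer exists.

x = 35

x = 35 works: 35² = 1225, and 1225 − 68 = 1157 = 13·89.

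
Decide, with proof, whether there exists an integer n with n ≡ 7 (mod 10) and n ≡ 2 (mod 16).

Both moduli are multiples of 2 = gcd(10, 16), so any solution would satisfy n ≡ 7 and n ≡ 2 modulo 2 simultaneously.
These are incompatible: 7 − 2 = 5 is not divisible by 2.
Hence the system has no solution.

No such integer exists.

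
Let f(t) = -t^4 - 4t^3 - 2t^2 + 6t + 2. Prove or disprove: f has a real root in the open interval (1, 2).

Such a root exists.

f(1) = 1 and f(2) = -42, which have opposite signs.
As a polynomial, f is continuous on every closed interval.
By the Intermediate Value Theorem, f takes the value 0 somewhere in the open interval.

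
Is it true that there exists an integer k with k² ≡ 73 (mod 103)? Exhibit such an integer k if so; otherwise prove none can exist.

No such integer exists.

Apply Euler's criterion with the prime 103: 73 is a quadratic residue iff 73^51 ≡ 1 (mod 103), and a non-residue iff it is ≡ −1.
Repeated squaring mod 103: 73^2 = 5329 ≡ 76; 73^4 ≡ 76² = 5776 ≡ 8; 73^8 ≡ 8² = 64 ≡ 64; 73^16 ≡ 64² = 4096 ≡ 79; 73^32 ≡ 79² = 6241 ≡ 61.
Since 51 = 32 + 16 + 2 + 1, 73^51 ≡ 61 · 79 · 76 · 73; multiplying out mod 103: 61·79 = 4819 ≡ 81, then 81·76 = 6156 ≡ 79, then 79·73 = 5767 ≡ 102. Thus 73^51 ≡ 102 ≡ −1 (mod 103).
By Euler's criterion 73 is a quadratic non-residue mod 103: no k satisfies k² ≡ 73 (mod 103).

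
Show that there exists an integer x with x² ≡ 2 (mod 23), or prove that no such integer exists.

x = 5

Take x = 5. Then 5² = 25 = 1·23 + 2, so 5² ≡ 2 (mod 23).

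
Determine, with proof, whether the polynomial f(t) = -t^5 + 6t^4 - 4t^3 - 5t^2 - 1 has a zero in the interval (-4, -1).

No.

f(-4) = 2735 and f(-1) = 5, both positive, so a sign-change argument is unavailable; we show f keeps this sign on the whole interval.
Shift to the endpoint -1: with t = -1 − u (0 < u < 3), one computes f(-1 − u) = u^5 + 11u^4 + 38u^3 + 53u^2 + 31u + 5.
The nonzero coefficients here are all positive, so for u > 0 every term is positive (or zero), and the constant term 5 is strictly positive.
Therefore f(t) > 0 throughout (-4, -1), and f has no zero there.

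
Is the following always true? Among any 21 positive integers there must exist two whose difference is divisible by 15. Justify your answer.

True.

There are exactly 15 possible remainders on division by 15.
With 21 integers and only 15 classes, the pigeonhole principle forces two of them, say a and b, into the same class.
Equal remainders mean a − b ≡ 0 (mod 15), so 15 divides their difference.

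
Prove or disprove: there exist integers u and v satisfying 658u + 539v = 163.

Any value of 658u + 539v is a multiple of gcd(658, 539) = 7.
But 163 = 7·23 + 2, so 7 ∤ 163.
Therefore 658u + 539v = 163 has no solution in integers.

There are no such integers.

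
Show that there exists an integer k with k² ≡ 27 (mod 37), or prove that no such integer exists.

k = 8

Take k = 8. Then 8² = 64 = 1·37 + 27, so 8² ≡ 27 (mod 37).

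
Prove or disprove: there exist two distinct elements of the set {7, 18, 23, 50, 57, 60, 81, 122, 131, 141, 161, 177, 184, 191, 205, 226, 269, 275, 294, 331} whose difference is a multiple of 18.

The pair (7, 205) works.

Both 7 and 205 leave remainder 7 on division by 18; their difference 198 = 11·18 is a multiple of 18.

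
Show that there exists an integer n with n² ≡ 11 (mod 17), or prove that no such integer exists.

Squares mod 17 repeat after n = 8 (as (−n)² = n²); for n = 0..8 they are 0, 1, 4, 9, 16, 8, 2, 15, 13.
The set of squares mod 17 is therefore {0, 1, 2, 4, 8, 9, 13, 15, 16}, which does not contain 11.
Hence no integer n has n² ≡ 11 (mod 17).

There is no such integer.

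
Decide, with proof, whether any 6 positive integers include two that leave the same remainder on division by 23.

No; for instance {73, 74, 75, 76, 77, 78} is a counterexample.

Consider the 6 integers 73, 74, …, 78. They lie in distinct residue classes modulo 23, since 6 ≤ 23.
So no two of them leave the same remainder on division by 23; the claim fails for this set.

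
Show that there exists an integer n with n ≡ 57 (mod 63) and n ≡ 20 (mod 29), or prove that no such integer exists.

The moduli 63 and 29 are coprime, so by the Chinese Remainder Theorem a unique solution modulo 1827 exists.
Any solution of the first congruence is n = 57 + 63t; substituting into the second, 63t ≡ 20 − 57 ≡ 21 (mod 29).
63 ≡ 5 (mod 29), so this reads 5t ≡ 21 (mod 29). Invert 5 mod 29 by the Euclidean algorithm: 29 = 5·5 + 4, 5 = 1·4 + 1, 4 = 4·1 + 0; back-substituting, 1 = 5 − 1·4 = 5 − (29 − 5·5) = −29 + 6·5. Hence 5·6 ≡ 1, so 5⁻¹ ≡ 6 (mod 29).
Multiplying by 6: t ≡ 6·21 = 126 ≡ 10 (mod 29).
Taking t = 10 gives n = 57 + 63·10 = 687.
Verify: 687 = 10·63 + 57 and 687 = 23·29 + 20. ✓

n = 687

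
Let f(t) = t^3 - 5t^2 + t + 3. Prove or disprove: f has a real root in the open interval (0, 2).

Yes, f has a root in the interval.

f(0) = 3 and f(2) = -7, which have opposite signs.
Since f is a polynomial it is continuous on [0, 2].
By the Intermediate Value Theorem, f takes the value 0 somewhere in the open interval.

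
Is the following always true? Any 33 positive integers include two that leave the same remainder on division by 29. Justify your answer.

Each integer lies in one of the 29 residue classes modulo 29.
With 33 integers and only 29 classes, the pigeonhole principle forces two of them, say a and b, into the same class.
So a and b have equal remainders mod 29, which is exactly what was to be shown.

Yes, this is always true.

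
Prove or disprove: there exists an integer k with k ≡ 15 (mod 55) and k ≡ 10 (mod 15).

The moduli are not coprime: gcd(55, 15) = 5. Compatibility requires 5 ∣ (10 − 15) = -5, which holds, so solutions exist.
List candidates k ≡ 15 (mod 55): 15, 70. Modulo 15 these are 0, 10; 70 gives 10 as required.
Verify: 70 = 1·55 + 15 and 70 = 4·15 + 10. ✓

k = 70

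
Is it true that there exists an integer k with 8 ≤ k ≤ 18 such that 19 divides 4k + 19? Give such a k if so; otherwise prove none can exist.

The values of 4k + 19 for k = 8, 9, …, 18 are 51, 55, 59, 63, 67, 71, 75, 79, 83, 87, 91; reduced mod 19 these are 13, 17, 2, 6, 10, 14, 18, 3, 7, 11, 15.
Since 0 is absent from this list, 19 ∤ 4k + 19 for every k with 8 ≤ k ≤ 18.

There is no such integer k in that range.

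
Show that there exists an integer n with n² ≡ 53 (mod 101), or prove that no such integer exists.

No, no such integer exists.

Apply Euler's criterion with the prime 101: 53 is a quadratic residue iff 53^50 ≡ 1 (mod 101), and a non-residue iff it is ≡ −1.
Repeated squaring mod 101: 53^2 = 2809 ≡ 82; 53^4 ≡ 82² = 6724 ≡ 58; 53^8 ≡ 58² = 3364 ≡ 31; 53^16 ≡ 31² = 961 ≡ 52; 53^32 ≡ 52² = 2704 ≡ 78.
Since 50 = 32 + 16 + 2, 53^50 ≡ 78 · 52 · 82; multiplying out mod 101: 78·52 = 4056 ≡ 16, then 16·82 = 1312 ≡ 100. Thus 53^50 ≡ 100 ≡ −1 (mod 101).
The value −1 means 53 is a non-residue modulo 101, so n² ≡ 53 (mod 101) is impossible.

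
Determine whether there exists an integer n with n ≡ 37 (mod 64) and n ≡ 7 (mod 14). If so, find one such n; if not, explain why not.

n = 357

Here gcd(64, 14) = 2, and both 37 and 7 leave remainder 1 mod 2, so the system is consistent.
The integers ≡ 37 (mod 64) are 37, 101, 165, 229, 293, 357, …; their remainders mod 14 are 9, 3, 11, 5, 13, 7, so n = 357 is the first that is ≡ 7 (mod 14).
Indeed 357 ≡ 37 (mod 64) and 357 ≡ 7 (mod 14).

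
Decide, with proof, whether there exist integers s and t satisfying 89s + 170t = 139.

s = 141, t = -73

89 and 170 are coprime, so 89s + 170t ranges over all of ℤ.
Euclidean algorithm: 170 = 1·89 + 81, 89 = 1·81 + 8, 81 = 10·8 + 1, 8 = 8·1 + 0.
Working back up the chain: 1 = 81 − 10·8 = 81 − 10·(89 − 1·81) = −10·89 + 11·81 = −10·89 + 11·(170 − 1·89) = 11·170 − 21·89. So 89·(-21) + 170·11 = 1.
Times 139: 89·(-2919) + 170·1529 = 139, so (-2919, 1529) solves it.
Adding 18·170 to s and subtracting 18·89 from t gives the tidier solution (141, -73).
Indeed 89·141 + 170·(-73) = 12549 − 12410 = 139.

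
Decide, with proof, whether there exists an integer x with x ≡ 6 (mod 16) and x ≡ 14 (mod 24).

x = 38

The moduli are not coprime: gcd(16, 24) = 8. Compatibility requires 8 ∣ (14 − 6) = 8, which holds, so solutions exist.
The integers ≡ 6 (mod 16) are 6, 22, 38, …; their remainders mod 24 are 6, 22, 14, so x = 38 is the first that is ≡ 14 (mod 24).
Indeed 38 ≡ 6 (mod 16) and 38 ≡ 14 (mod 24).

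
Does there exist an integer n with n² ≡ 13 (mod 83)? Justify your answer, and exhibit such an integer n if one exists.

No, no such integer exists.

83 is prime, so by Euler's criterion 13 is a square mod 83 iff 13^((83−1)/2) = 13^41 ≡ 1 (mod 83).
Repeated squaring mod 83: 13^2 = 169 ≡ 3; 13^4 ≡ 3² = 9 ≡ 9; 13^8 ≡ 9² = 81 ≡ 81; 13^16 ≡ 81² = 6561 ≡ 4; 13^32 ≡ 4² = 16 ≡ 16.
Since 41 = 32 + 8 + 1, 13^41 ≡ 16 · 81 · 13; multiplying out mod 83: 16·81 = 1296 ≡ 51, then 51·13 = 663 ≡ 82. Thus 13^41 ≡ 82 ≡ −1 (mod 83).
By Euler's criterion 13 is a quadratic non-residue mod 83: no n satisfies n² ≡ 13 (mod 83).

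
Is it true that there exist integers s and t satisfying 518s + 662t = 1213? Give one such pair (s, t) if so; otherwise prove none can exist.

No, no such integers exist.

Any value of 518s + 662t is a multiple of gcd(518, 662) = 2.
But 1213 is not a multiple of 2 (it leaves remainder 1).
Hence no integers s, t satisfy the equation.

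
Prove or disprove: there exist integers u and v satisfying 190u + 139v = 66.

u = 34, v = -46

Since gcd(190, 139) = 1, every integer is an integer combination of 190 and 139.
Euclidean algorithm: 190 = 1·139 + 51, 139 = 2·51 + 37, 51 = 1·37 + 14, 37 = 2·14 + 9, 14 = 1·9 + 5, 9 = 1·5 + 4, 5 = 1·4 + 1, 4 = 4·1 + 0.
Back-substituting, 1 = 5 − 1·4 = 5 − (9 − 1·5) = −9 + 2·5 = −9 + 2·(14 − 1·9) = 2·14 − 3·9 = 2·14 − 3·(37 − 2·14) = −3·37 + 8·14 = −3·37 + 8·(51 − 1·37) = 8·51 − 11·37 = 8·51 − 11·(139 − 2·51) = −11·139 + 30·51 = −11·139 + 30·(190 − 1·139) = 30·190 − 41·139; that is, 190·30 + 139·(-41) = 1.
Multiplying through by 66: u = 30·66 = 1980, v = (-41)·66 = -2706 is a solution.
Subtracting 14·139 from u and adding 14·190 to v gives the tidier solution (34, -46).
Indeed 190·34 + 139·(-46) = 6460 − 6394 = 66.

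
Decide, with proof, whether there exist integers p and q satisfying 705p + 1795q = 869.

No, no such integers exist.

Both 705 and 1795 are divisible by gcd(705, 1795) = 5, hence so is any combination 705p + 1795q.
But 869 is not a multiple of 5 (it leaves remainder 4).
Hence no integers p, q satisfy the equation.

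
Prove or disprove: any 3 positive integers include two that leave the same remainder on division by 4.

No; for instance {8, 9, 10} is a counterexample.

Try 3 consecutive integers, 8, 9, 10. Their remainders mod 4 are 0, 1, 2 — pairwise different, as any 3 ≤ 4 consecutive integers have distinct residues.
Hence this collection has no pair with equal remainders mod 4, disproving the claim.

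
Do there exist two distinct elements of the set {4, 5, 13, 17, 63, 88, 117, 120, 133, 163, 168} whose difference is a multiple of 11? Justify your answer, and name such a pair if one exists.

Two integers differ by a multiple of 11 exactly when they have the same residue mod 11. The residues are 4↦4, 5↦5, 13↦2, 17↦6, 63↦8, 88↦0, 117↦7, 120↦10, 133↦1, 163↦9, 168↦3.
These 11 residues are pairwise different, hence no difference of two elements is divisible by 11.

No, no such pair exists.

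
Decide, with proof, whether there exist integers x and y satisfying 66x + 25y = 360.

Since gcd(66, 25) = 1, every integer is an integer combination of 66 and 25.
Dividing repeatedly: 66 = 2·25 + 16, 25 = 1·16 + 9, 16 = 1·9 + 7, 9 = 1·7 + 2, 7 = 3·2 + 1, 2 = 2·1 + 0.
Back-substituting, 1 = 7 − 3·2 = 7 − 3·(9 − 1·7) = −3·9 + 4·7 = −3·9 + 4·(16 − 1·9) = 4·16 − 7·9 = 4·16 − 7·(25 − 1·16) = −7·25 + 11·16 = −7·25 + 11·(66 − 2·25) = 11·66 − 29·25; that is, 66·11 + 25·(-29) = 1.
Multiplying through by 360: x = 11·360 = 3960, y = (-29)·360 = -10440 is a solution.
The general solution is x = 3960 + 25k, y = -10440 − 66k; taking k = -158 gives the smaller pair x = 10, y = -12.
Check: 66·10 + 25·(-12) = 660 − 300 = 360. ✓

x = 10, y = -12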